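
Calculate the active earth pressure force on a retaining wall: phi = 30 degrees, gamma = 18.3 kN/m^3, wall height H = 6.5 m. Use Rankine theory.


Result: 128.86 kN/m

Derivation:
Compute active earth pressure coefficient:
Ka = tan^2(45 - phi/2) = tan^2(30.0) = 0.333333
Compute active force:
Pa = 0.5 * Ka * gamma * H^2
Pa = 0.5 * 0.333333 * 18.3 * 6.5^2
Pa = 128.86 kN/m


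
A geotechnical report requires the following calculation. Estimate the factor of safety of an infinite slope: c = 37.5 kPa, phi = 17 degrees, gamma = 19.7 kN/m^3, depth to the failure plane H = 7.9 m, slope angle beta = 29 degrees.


Using Fs = c / (gamma*H*sin(beta)*cos(beta)) + tan(phi)/tan(beta)
Cohesion contribution = 37.5 / (19.7*7.9*sin(29)*cos(29))
Cohesion contribution = 0.56826
Friction contribution = tan(17)/tan(29) = 0.551553
Fs = 0.56826 + 0.551553
Fs = 1.12


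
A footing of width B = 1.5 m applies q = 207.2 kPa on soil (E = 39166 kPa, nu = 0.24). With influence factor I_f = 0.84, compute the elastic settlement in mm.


Result: 6.282 mm

Derivation:
Using Se = q * B * (1 - nu^2) * I_f / E
1 - nu^2 = 1 - 0.24^2 = 0.9424
Se = 207.2 * 1.5 * 0.9424 * 0.84 / 39166
Se = 0.006282 m
Convert to mm: Se = 0.006282 * 1000 = 6.282 mm


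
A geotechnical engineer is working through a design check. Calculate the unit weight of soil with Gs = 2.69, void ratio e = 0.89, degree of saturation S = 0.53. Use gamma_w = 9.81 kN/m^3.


Using gamma = gamma_w * (Gs + S*e) / (1 + e)
Numerator: Gs + S*e = 2.69 + 0.53*0.89 = 3.1617
Denominator: 1 + e = 1 + 0.89 = 1.89
gamma = 9.81 * 3.1617 / 1.89
gamma = 16.411 kN/m^3


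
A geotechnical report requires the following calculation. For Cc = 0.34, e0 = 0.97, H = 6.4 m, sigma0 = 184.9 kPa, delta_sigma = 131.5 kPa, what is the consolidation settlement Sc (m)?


Result: 0.2577 m

Derivation:
Using Sc = Cc * H / (1 + e0) * log10((sigma0 + delta_sigma) / sigma0)
Stress ratio = (184.9 + 131.5) / 184.9 = 1.7112
log10(1.7112) = 0.2333
Cc * H / (1 + e0) = 0.34 * 6.4 / (1 + 0.97) = 1.10457
Sc = 1.10457 * 0.2333
Sc = 0.2577 m


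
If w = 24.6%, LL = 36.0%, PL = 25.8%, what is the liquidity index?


First compute the plasticity index:
PI = LL - PL = 36.0 - 25.8 = 10.2
Then compute the liquidity index:
LI = (w - PL) / PI
LI = (24.6 - 25.8) / 10.2
LI = -0.118


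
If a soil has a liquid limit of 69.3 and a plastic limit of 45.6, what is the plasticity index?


Using PI = LL - PL
PI = 69.3 - 45.6
PI = 23.7


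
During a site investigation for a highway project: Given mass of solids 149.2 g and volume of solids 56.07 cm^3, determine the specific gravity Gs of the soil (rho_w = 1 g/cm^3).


Using Gs = m_s / (V_s * rho_w)
Since rho_w = 1 g/cm^3:
Gs = 149.2 / 56.07
Gs = 2.661


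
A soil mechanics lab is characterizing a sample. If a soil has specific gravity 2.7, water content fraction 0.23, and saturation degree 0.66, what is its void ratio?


Result: 0.9409

Derivation:
Using the relation e = Gs * w / S
e = 2.7 * 0.23 / 0.66
e = 0.9409


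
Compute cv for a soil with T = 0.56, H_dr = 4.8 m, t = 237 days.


Using cv = T * H_dr^2 / t
H_dr^2 = 4.8^2 = 23.04
cv = 0.56 * 23.04 / 237
cv = 0.05444 m^2/day


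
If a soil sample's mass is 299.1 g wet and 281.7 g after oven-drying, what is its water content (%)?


Result: 6.18 %

Derivation:
Using w = (m_wet - m_dry) / m_dry * 100
m_wet - m_dry = 299.1 - 281.7 = 17.4 g
w = 17.4 / 281.7 * 100
w = 6.18 %


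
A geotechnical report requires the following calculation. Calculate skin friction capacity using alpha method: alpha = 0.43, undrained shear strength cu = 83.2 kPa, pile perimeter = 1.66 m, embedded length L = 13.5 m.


Result: 801.74 kN

Derivation:
Using Qs = alpha * cu * perimeter * L
Qs = 0.43 * 83.2 * 1.66 * 13.5
Qs = 801.74 kN


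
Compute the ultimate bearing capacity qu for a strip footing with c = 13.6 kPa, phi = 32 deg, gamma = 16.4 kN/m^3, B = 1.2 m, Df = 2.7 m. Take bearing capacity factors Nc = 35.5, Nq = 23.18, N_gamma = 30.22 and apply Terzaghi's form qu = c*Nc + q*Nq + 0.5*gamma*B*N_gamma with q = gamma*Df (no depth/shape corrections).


Compute qu = c*Nc + gamma*Df*Nq + 0.5*gamma*B*N_gamma
Term 1: 13.6 * 35.5 = 482.8
Term 2: 16.4 * 2.7 * 23.18 = 1026.4104
Term 3: 0.5 * 16.4 * 1.2 * 30.22 = 297.3648
qu = 482.8 + 1026.4104 + 297.3648
qu = 1806.58 kPa


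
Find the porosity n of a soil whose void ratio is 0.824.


Using the relation n = e / (1 + e)
n = 0.824 / (1 + 0.824)
n = 0.824 / 1.824
n = 0.4518


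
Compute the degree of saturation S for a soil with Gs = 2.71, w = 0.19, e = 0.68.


Using S = Gs * w / e
S = 2.71 * 0.19 / 0.68
S = 0.7572


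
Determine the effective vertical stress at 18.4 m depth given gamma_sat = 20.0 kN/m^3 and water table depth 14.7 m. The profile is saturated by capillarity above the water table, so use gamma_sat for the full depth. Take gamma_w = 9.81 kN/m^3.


Result: 331.7 kPa

Derivation:
Total stress = gamma_sat * depth
sigma = 20.0 * 18.4 = 368.0 kPa
Pore water pressure u = gamma_w * (depth - d_wt)
u = 9.81 * (18.4 - 14.7) = 36.297 kPa
Effective stress = sigma - u
sigma' = 368.0 - 36.297 = 331.7 kPa


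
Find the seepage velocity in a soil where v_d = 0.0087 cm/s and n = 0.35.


Result: 0.02486 cm/s

Derivation:
Using v_s = v_d / n
v_s = 0.0087 / 0.35
v_s = 0.02486 cm/s


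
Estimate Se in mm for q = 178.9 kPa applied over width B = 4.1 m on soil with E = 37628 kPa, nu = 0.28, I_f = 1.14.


Using Se = q * B * (1 - nu^2) * I_f / E
1 - nu^2 = 1 - 0.28^2 = 0.9216
Se = 178.9 * 4.1 * 0.9216 * 1.14 / 37628
Se = 0.020480 m
Convert to mm: Se = 0.020480 * 1000 = 20.48 mm


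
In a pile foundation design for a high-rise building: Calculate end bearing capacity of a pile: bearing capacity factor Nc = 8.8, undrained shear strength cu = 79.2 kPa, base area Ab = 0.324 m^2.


Result: 225.82 kN

Derivation:
Using Qb = Nc * cu * Ab
Qb = 8.8 * 79.2 * 0.324
Qb = 225.82 kN


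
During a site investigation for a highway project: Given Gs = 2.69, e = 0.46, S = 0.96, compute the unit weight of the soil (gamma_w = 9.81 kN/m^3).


Using gamma = gamma_w * (Gs + S*e) / (1 + e)
Numerator: Gs + S*e = 2.69 + 0.96*0.46 = 3.1316
Denominator: 1 + e = 1 + 0.46 = 1.46
gamma = 9.81 * 3.1316 / 1.46
gamma = 21.042 kN/m^3


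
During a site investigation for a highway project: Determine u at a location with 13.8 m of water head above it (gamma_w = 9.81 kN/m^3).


Using u = gamma_w * h_w
u = 9.81 * 13.8
u = 135.38 kPa


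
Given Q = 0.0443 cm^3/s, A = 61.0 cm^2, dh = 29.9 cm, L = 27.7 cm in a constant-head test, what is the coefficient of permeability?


Compute hydraulic gradient:
i = dh / L = 29.9 / 27.7 = 1.07942
Then apply Darcy's law:
k = Q / (A * i)
k = 0.0443 / (61.0 * 1.07942)
k = 0.0443 / 65.8448
k = 0.000673 cm/s


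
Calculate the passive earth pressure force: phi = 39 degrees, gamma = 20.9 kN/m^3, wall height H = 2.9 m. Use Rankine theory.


Result: 386.3 kN/m

Derivation:
Compute passive earth pressure coefficient:
Kp = tan^2(45 + phi/2) = tan^2(64.5) = 4.395495
Compute passive force:
Pp = 0.5 * Kp * gamma * H^2
Pp = 0.5 * 4.395495 * 20.9 * 2.9^2
Pp = 386.3 kN/m


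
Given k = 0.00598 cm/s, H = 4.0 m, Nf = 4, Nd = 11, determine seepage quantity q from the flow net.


Convert k to m/s for unit consistency with H:
k = 0.00598 cm/s = 0.00598 / 100 m/s = 5.98e-05 m/s
Using q = k * H * Nf / Nd
Nf / Nd = 4 / 11 = 0.3636
q = 5.98e-05 * 4.0 * 0.3636
q = 8.698e-05 m^3/s per m


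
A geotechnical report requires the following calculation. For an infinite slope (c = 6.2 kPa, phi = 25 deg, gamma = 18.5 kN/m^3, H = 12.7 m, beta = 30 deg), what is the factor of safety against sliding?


Result: 0.869

Derivation:
Using Fs = c / (gamma*H*sin(beta)*cos(beta)) + tan(phi)/tan(beta)
Cohesion contribution = 6.2 / (18.5*12.7*sin(30)*cos(30))
Cohesion contribution = 0.0609418
Friction contribution = tan(25)/tan(30) = 0.807669
Fs = 0.0609418 + 0.807669
Fs = 0.869


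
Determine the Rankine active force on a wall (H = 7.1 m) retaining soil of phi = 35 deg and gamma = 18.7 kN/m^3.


Compute active earth pressure coefficient:
Ka = tan^2(45 - phi/2) = tan^2(27.5) = 0.27099
Compute active force:
Pa = 0.5 * Ka * gamma * H^2
Pa = 0.5 * 0.27099 * 18.7 * 7.1^2
Pa = 127.73 kN/m


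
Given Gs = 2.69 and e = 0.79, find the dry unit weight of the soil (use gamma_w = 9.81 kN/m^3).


Result: 14.742 kN/m^3

Derivation:
Using gamma_d = Gs * gamma_w / (1 + e)
gamma_d = 2.69 * 9.81 / (1 + 0.79)
gamma_d = 2.69 * 9.81 / 1.79
gamma_d = 14.742 kN/m^3


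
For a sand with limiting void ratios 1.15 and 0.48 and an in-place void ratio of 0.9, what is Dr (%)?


Result: 37.31 %

Derivation:
Using Dr = (e_max - e) / (e_max - e_min) * 100
e_max - e = 1.15 - 0.9 = 0.25
e_max - e_min = 1.15 - 0.48 = 0.67
Dr = 0.25 / 0.67 * 100
Dr = 37.31 %


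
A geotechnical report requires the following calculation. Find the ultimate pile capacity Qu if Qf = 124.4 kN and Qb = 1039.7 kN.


Result: 1164.1 kN

Derivation:
Using Qu = Qf + Qb
Qu = 124.4 + 1039.7
Qu = 1164.1 kN


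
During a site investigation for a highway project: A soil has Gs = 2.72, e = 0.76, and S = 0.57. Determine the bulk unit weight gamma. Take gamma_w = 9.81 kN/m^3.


Using gamma = gamma_w * (Gs + S*e) / (1 + e)
Numerator: Gs + S*e = 2.72 + 0.57*0.76 = 3.1532
Denominator: 1 + e = 1 + 0.76 = 1.76
gamma = 9.81 * 3.1532 / 1.76
gamma = 17.576 kN/m^3


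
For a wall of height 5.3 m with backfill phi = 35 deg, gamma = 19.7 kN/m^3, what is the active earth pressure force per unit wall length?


Result: 74.98 kN/m

Derivation:
Compute active earth pressure coefficient:
Ka = tan^2(45 - phi/2) = tan^2(27.5) = 0.27099
Compute active force:
Pa = 0.5 * Ka * gamma * H^2
Pa = 0.5 * 0.27099 * 19.7 * 5.3^2
Pa = 74.98 kN/m


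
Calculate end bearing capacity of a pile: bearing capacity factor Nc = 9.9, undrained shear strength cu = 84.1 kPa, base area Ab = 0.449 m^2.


Result: 373.83 kN

Derivation:
Using Qb = Nc * cu * Ab
Qb = 9.9 * 84.1 * 0.449
Qb = 373.83 kN


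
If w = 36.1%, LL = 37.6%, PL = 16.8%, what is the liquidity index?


First compute the plasticity index:
PI = LL - PL = 37.6 - 16.8 = 20.8
Then compute the liquidity index:
LI = (w - PL) / PI
LI = (36.1 - 16.8) / 20.8
LI = 0.928


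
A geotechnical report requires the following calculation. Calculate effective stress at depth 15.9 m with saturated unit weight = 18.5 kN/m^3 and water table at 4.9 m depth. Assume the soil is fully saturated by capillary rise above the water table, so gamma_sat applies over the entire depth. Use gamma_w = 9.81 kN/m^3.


Result: 186.24 kPa

Derivation:
Total stress = gamma_sat * depth
sigma = 18.5 * 15.9 = 294.15 kPa
Pore water pressure u = gamma_w * (depth - d_wt)
u = 9.81 * (15.9 - 4.9) = 107.91 kPa
Effective stress = sigma - u
sigma' = 294.15 - 107.91 = 186.24 kPa


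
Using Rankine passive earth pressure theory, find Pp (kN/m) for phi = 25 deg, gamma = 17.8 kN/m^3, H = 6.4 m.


Compute passive earth pressure coefficient:
Kp = tan^2(45 + phi/2) = tan^2(57.5) = 2.463913
Compute passive force:
Pp = 0.5 * Kp * gamma * H^2
Pp = 0.5 * 2.463913 * 17.8 * 6.4^2
Pp = 898.2 kN/m


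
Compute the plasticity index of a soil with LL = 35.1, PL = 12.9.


Using PI = LL - PL
PI = 35.1 - 12.9
PI = 22.2


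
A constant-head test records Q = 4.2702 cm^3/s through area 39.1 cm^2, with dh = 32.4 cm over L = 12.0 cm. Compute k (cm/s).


Compute hydraulic gradient:
i = dh / L = 32.4 / 12.0 = 2.7
Then apply Darcy's law:
k = Q / (A * i)
k = 4.2702 / (39.1 * 2.7)
k = 4.2702 / 105.57
k = 0.040449 cm/s


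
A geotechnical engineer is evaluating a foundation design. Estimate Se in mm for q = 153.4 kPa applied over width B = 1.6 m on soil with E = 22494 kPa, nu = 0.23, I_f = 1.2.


Using Se = q * B * (1 - nu^2) * I_f / E
1 - nu^2 = 1 - 0.23^2 = 0.9471
Se = 153.4 * 1.6 * 0.9471 * 1.2 / 22494
Se = 0.012401 m
Convert to mm: Se = 0.012401 * 1000 = 12.401 mm


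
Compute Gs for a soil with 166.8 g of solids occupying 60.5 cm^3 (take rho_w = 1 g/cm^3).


Result: 2.757

Derivation:
Using Gs = m_s / (V_s * rho_w)
Since rho_w = 1 g/cm^3:
Gs = 166.8 / 60.5
Gs = 2.757


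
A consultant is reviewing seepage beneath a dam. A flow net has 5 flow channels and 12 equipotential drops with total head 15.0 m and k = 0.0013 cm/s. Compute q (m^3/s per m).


Convert k to m/s for unit consistency with H:
k = 0.0013 cm/s = 0.0013 / 100 m/s = 1.3e-05 m/s
Using q = k * H * Nf / Nd
Nf / Nd = 5 / 12 = 0.4167
q = 1.3e-05 * 15.0 * 0.4167
q = 8.125e-05 m^3/s per m


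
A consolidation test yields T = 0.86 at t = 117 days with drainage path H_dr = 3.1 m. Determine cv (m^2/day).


Using cv = T * H_dr^2 / t
H_dr^2 = 3.1^2 = 9.61
cv = 0.86 * 9.61 / 117
cv = 0.07064 m^2/day


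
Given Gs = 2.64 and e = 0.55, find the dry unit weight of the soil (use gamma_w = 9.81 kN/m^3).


Using gamma_d = Gs * gamma_w / (1 + e)
gamma_d = 2.64 * 9.81 / (1 + 0.55)
gamma_d = 2.64 * 9.81 / 1.55
gamma_d = 16.709 kN/m^3


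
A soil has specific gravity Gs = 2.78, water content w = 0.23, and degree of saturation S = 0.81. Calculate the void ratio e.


Using the relation e = Gs * w / S
e = 2.78 * 0.23 / 0.81
e = 0.7894


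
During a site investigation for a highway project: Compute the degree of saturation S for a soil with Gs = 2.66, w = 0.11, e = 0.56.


Using S = Gs * w / e
S = 2.66 * 0.11 / 0.56
S = 0.5225


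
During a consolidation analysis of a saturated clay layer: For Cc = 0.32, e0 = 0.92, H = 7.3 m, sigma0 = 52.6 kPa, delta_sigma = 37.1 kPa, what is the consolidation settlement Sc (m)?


Result: 0.282 m

Derivation:
Using Sc = Cc * H / (1 + e0) * log10((sigma0 + delta_sigma) / sigma0)
Stress ratio = (52.6 + 37.1) / 52.6 = 1.70532
log10(1.70532) = 0.231807
Cc * H / (1 + e0) = 0.32 * 7.3 / (1 + 0.92) = 1.21667
Sc = 1.21667 * 0.231807
Sc = 0.282 m


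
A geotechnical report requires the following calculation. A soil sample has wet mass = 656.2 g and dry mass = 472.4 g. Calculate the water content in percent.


Using w = (m_wet - m_dry) / m_dry * 100
m_wet - m_dry = 656.2 - 472.4 = 183.8 g
w = 183.8 / 472.4 * 100
w = 38.91 %


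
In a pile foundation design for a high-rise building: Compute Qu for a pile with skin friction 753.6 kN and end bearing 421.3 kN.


Using Qu = Qf + Qb
Qu = 753.6 + 421.3
Qu = 1174.9 kN


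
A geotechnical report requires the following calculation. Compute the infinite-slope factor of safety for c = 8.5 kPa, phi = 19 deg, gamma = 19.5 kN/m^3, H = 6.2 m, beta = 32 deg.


Using Fs = c / (gamma*H*sin(beta)*cos(beta)) + tan(phi)/tan(beta)
Cohesion contribution = 8.5 / (19.5*6.2*sin(32)*cos(32))
Cohesion contribution = 0.156445
Friction contribution = tan(19)/tan(32) = 0.551039
Fs = 0.156445 + 0.551039
Fs = 0.707


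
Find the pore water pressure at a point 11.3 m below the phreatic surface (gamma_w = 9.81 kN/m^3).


Result: 110.85 kPa

Derivation:
Using u = gamma_w * h_w
u = 9.81 * 11.3
u = 110.85 kPa


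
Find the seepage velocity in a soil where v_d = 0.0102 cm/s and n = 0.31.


Using v_s = v_d / n
v_s = 0.0102 / 0.31
v_s = 0.0329 cm/s


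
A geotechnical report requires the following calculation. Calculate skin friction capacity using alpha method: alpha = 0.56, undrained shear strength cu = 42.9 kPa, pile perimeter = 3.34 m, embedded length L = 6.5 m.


Using Qs = alpha * cu * perimeter * L
Qs = 0.56 * 42.9 * 3.34 * 6.5
Qs = 521.56 kN


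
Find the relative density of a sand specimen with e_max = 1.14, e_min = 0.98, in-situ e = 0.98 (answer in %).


Using Dr = (e_max - e) / (e_max - e_min) * 100
e_max - e = 1.14 - 0.98 = 0.16
e_max - e_min = 1.14 - 0.98 = 0.16
Dr = 0.16 / 0.16 * 100
Dr = 100.0 %


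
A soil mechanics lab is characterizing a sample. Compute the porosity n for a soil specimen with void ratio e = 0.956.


Using the relation n = e / (1 + e)
n = 0.956 / (1 + 0.956)
n = 0.956 / 1.956
n = 0.4888


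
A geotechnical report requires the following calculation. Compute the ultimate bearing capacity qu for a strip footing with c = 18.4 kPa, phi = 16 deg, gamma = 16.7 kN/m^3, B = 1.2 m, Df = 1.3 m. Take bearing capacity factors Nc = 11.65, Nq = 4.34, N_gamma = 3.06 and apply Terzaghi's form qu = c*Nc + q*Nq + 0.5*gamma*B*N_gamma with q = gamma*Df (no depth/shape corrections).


Compute qu = c*Nc + gamma*Df*Nq + 0.5*gamma*B*N_gamma
Term 1: 18.4 * 11.65 = 214.36
Term 2: 16.7 * 1.3 * 4.34 = 94.2214
Term 3: 0.5 * 16.7 * 1.2 * 3.06 = 30.6612
qu = 214.36 + 94.2214 + 30.6612
qu = 339.24 kPa


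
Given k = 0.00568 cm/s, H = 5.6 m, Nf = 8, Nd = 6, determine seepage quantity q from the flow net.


Convert k to m/s for unit consistency with H:
k = 0.00568 cm/s = 0.00568 / 100 m/s = 5.68e-05 m/s
Using q = k * H * Nf / Nd
Nf / Nd = 8 / 6 = 1.3333
q = 5.68e-05 * 5.6 * 1.3333
q = 0.0004241 m^3/s per m


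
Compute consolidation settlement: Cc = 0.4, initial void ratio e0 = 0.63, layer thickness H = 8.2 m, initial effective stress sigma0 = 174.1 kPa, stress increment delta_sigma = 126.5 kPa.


Result: 0.4773 m

Derivation:
Using Sc = Cc * H / (1 + e0) * log10((sigma0 + delta_sigma) / sigma0)
Stress ratio = (174.1 + 126.5) / 174.1 = 1.72659
log10(1.72659) = 0.23719
Cc * H / (1 + e0) = 0.4 * 8.2 / (1 + 0.63) = 2.01227
Sc = 2.01227 * 0.23719
Sc = 0.4773 m


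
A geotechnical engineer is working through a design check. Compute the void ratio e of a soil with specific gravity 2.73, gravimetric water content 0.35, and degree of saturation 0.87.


Using the relation e = Gs * w / S
e = 2.73 * 0.35 / 0.87
e = 1.0983


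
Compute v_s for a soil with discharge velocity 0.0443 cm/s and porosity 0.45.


Using v_s = v_d / n
v_s = 0.0443 / 0.45
v_s = 0.09844 cm/s


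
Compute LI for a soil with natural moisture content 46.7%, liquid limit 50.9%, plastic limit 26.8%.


Result: 0.826

Derivation:
First compute the plasticity index:
PI = LL - PL = 50.9 - 26.8 = 24.1
Then compute the liquidity index:
LI = (w - PL) / PI
LI = (46.7 - 26.8) / 24.1
LI = 0.826


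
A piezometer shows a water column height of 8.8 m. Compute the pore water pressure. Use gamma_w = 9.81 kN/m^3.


Using u = gamma_w * h_w
u = 9.81 * 8.8
u = 86.33 kPa


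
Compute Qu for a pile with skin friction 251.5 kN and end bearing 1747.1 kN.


Result: 1998.6 kN

Derivation:
Using Qu = Qf + Qb
Qu = 251.5 + 1747.1
Qu = 1998.6 kN


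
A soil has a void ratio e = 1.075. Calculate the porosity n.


Result: 0.5181

Derivation:
Using the relation n = e / (1 + e)
n = 1.075 / (1 + 1.075)
n = 1.075 / 2.075
n = 0.5181


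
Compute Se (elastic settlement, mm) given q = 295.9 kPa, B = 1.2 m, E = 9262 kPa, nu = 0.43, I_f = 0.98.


Using Se = q * B * (1 - nu^2) * I_f / E
1 - nu^2 = 1 - 0.43^2 = 0.8151
Se = 295.9 * 1.2 * 0.8151 * 0.98 / 9262
Se = 0.030624 m
Convert to mm: Se = 0.030624 * 1000 = 30.624 mm


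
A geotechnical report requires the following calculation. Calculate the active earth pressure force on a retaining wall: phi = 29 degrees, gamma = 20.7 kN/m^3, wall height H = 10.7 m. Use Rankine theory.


Result: 411.15 kN/m

Derivation:
Compute active earth pressure coefficient:
Ka = tan^2(45 - phi/2) = tan^2(30.5) = 0.346974
Compute active force:
Pa = 0.5 * Ka * gamma * H^2
Pa = 0.5 * 0.346974 * 20.7 * 10.7^2
Pa = 411.15 kN/m


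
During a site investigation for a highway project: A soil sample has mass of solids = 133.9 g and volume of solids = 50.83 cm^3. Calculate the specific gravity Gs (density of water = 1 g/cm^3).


Result: 2.634

Derivation:
Using Gs = m_s / (V_s * rho_w)
Since rho_w = 1 g/cm^3:
Gs = 133.9 / 50.83
Gs = 2.634


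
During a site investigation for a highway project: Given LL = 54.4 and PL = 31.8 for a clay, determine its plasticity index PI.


Using PI = LL - PL
PI = 54.4 - 31.8
PI = 22.6


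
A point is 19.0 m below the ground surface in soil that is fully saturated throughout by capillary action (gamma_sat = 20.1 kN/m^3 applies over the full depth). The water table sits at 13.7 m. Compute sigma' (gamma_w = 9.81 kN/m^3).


Result: 329.91 kPa

Derivation:
Total stress = gamma_sat * depth
sigma = 20.1 * 19.0 = 381.9 kPa
Pore water pressure u = gamma_w * (depth - d_wt)
u = 9.81 * (19.0 - 13.7) = 51.993 kPa
Effective stress = sigma - u
sigma' = 381.9 - 51.993 = 329.91 kPa


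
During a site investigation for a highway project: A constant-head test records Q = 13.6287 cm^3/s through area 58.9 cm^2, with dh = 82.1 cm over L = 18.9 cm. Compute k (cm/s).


Result: 0.053267 cm/s

Derivation:
Compute hydraulic gradient:
i = dh / L = 82.1 / 18.9 = 4.34392
Then apply Darcy's law:
k = Q / (A * i)
k = 13.6287 / (58.9 * 4.34392)
k = 13.6287 / 255.857
k = 0.053267 cm/s


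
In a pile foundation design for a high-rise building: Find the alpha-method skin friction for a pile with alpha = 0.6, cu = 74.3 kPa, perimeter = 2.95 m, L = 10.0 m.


Using Qs = alpha * cu * perimeter * L
Qs = 0.6 * 74.3 * 2.95 * 10.0
Qs = 1315.11 kN


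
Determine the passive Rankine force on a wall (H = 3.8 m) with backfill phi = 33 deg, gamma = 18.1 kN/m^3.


Compute passive earth pressure coefficient:
Kp = tan^2(45 + phi/2) = tan^2(61.5) = 3.39212
Compute passive force:
Pp = 0.5 * Kp * gamma * H^2
Pp = 0.5 * 3.39212 * 18.1 * 3.8^2
Pp = 443.29 kN/m


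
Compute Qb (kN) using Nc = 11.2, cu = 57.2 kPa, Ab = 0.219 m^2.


Result: 140.3 kN

Derivation:
Using Qb = Nc * cu * Ab
Qb = 11.2 * 57.2 * 0.219
Qb = 140.3 kN


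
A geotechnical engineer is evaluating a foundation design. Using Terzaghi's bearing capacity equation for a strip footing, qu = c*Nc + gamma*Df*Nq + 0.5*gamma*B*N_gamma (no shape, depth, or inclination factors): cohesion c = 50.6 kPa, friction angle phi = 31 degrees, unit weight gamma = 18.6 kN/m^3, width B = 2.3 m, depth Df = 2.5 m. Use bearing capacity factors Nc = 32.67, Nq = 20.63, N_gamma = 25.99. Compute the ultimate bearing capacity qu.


Result: 3168.32 kPa

Derivation:
Compute qu = c*Nc + gamma*Df*Nq + 0.5*gamma*B*N_gamma
Term 1: 50.6 * 32.67 = 1653.102
Term 2: 18.6 * 2.5 * 20.63 = 959.295
Term 3: 0.5 * 18.6 * 2.3 * 25.99 = 555.9261
qu = 1653.102 + 959.295 + 555.9261
qu = 3168.32 kPa


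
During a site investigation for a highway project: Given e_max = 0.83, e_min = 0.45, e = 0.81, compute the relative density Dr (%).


Using Dr = (e_max - e) / (e_max - e_min) * 100
e_max - e = 0.83 - 0.81 = 0.02
e_max - e_min = 0.83 - 0.45 = 0.38
Dr = 0.02 / 0.38 * 100
Dr = 5.26 %


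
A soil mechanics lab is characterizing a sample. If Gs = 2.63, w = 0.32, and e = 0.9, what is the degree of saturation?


Result: 0.9351

Derivation:
Using S = Gs * w / e
S = 2.63 * 0.32 / 0.9
S = 0.9351


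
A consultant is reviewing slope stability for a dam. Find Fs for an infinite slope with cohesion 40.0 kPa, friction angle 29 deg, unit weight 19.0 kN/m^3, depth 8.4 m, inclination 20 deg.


Result: 2.303

Derivation:
Using Fs = c / (gamma*H*sin(beta)*cos(beta)) + tan(phi)/tan(beta)
Cohesion contribution = 40.0 / (19.0*8.4*sin(20)*cos(20))
Cohesion contribution = 0.779811
Friction contribution = tan(29)/tan(20) = 1.52295
Fs = 0.779811 + 1.52295
Fs = 2.303


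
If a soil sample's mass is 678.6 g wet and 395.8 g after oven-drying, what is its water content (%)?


Using w = (m_wet - m_dry) / m_dry * 100
m_wet - m_dry = 678.6 - 395.8 = 282.8 g
w = 282.8 / 395.8 * 100
w = 71.45 %


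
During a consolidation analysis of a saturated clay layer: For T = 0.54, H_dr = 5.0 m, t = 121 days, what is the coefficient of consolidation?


Using cv = T * H_dr^2 / t
H_dr^2 = 5.0^2 = 25.0
cv = 0.54 * 25.0 / 121
cv = 0.11157 m^2/day


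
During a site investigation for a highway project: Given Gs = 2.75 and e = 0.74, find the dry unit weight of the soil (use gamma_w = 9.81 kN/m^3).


Using gamma_d = Gs * gamma_w / (1 + e)
gamma_d = 2.75 * 9.81 / (1 + 0.74)
gamma_d = 2.75 * 9.81 / 1.74
gamma_d = 15.504 kN/m^3


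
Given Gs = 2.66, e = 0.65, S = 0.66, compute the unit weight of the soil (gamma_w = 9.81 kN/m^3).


Using gamma = gamma_w * (Gs + S*e) / (1 + e)
Numerator: Gs + S*e = 2.66 + 0.66*0.65 = 3.089
Denominator: 1 + e = 1 + 0.65 = 1.65
gamma = 9.81 * 3.089 / 1.65
gamma = 18.366 kN/m^3


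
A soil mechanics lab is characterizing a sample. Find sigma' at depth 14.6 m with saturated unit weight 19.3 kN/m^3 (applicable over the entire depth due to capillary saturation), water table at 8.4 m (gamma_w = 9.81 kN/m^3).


Total stress = gamma_sat * depth
sigma = 19.3 * 14.6 = 281.78 kPa
Pore water pressure u = gamma_w * (depth - d_wt)
u = 9.81 * (14.6 - 8.4) = 60.822 kPa
Effective stress = sigma - u
sigma' = 281.78 - 60.822 = 220.96 kPa


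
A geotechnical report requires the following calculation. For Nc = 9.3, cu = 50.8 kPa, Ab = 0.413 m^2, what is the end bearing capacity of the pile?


Using Qb = Nc * cu * Ab
Qb = 9.3 * 50.8 * 0.413
Qb = 195.12 kN


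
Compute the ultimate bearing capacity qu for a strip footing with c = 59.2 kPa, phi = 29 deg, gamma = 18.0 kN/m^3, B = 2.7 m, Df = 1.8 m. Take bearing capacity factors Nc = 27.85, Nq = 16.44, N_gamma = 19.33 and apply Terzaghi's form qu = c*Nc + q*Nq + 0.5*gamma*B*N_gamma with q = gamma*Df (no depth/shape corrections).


Compute qu = c*Nc + gamma*Df*Nq + 0.5*gamma*B*N_gamma
Term 1: 59.2 * 27.85 = 1648.72
Term 2: 18.0 * 1.8 * 16.44 = 532.656
Term 3: 0.5 * 18.0 * 2.7 * 19.33 = 469.719
qu = 1648.72 + 532.656 + 469.719
qu = 2651.1 kPa


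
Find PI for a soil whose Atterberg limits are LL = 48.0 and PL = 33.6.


Using PI = LL - PL
PI = 48.0 - 33.6
PI = 14.4


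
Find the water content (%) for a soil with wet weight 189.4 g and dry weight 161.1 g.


Using w = (m_wet - m_dry) / m_dry * 100
m_wet - m_dry = 189.4 - 161.1 = 28.3 g
w = 28.3 / 161.1 * 100
w = 17.57 %


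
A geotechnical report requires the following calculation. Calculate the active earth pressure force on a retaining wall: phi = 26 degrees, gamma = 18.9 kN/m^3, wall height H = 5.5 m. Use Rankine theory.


Result: 111.62 kN/m

Derivation:
Compute active earth pressure coefficient:
Ka = tan^2(45 - phi/2) = tan^2(32.0) = 0.390462
Compute active force:
Pa = 0.5 * Ka * gamma * H^2
Pa = 0.5 * 0.390462 * 18.9 * 5.5^2
Pa = 111.62 kN/m


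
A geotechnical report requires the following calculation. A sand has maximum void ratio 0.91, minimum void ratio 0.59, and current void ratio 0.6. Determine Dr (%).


Using Dr = (e_max - e) / (e_max - e_min) * 100
e_max - e = 0.91 - 0.6 = 0.31
e_max - e_min = 0.91 - 0.59 = 0.32
Dr = 0.31 / 0.32 * 100
Dr = 96.88 %


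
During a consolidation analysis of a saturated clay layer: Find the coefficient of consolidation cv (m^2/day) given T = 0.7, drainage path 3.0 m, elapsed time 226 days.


Result: 0.02788 m^2/day

Derivation:
Using cv = T * H_dr^2 / t
H_dr^2 = 3.0^2 = 9.0
cv = 0.7 * 9.0 / 226
cv = 0.02788 m^2/day


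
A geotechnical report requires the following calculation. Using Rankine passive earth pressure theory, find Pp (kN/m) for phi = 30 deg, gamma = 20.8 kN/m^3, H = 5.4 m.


Result: 909.79 kN/m

Derivation:
Compute passive earth pressure coefficient:
Kp = tan^2(45 + phi/2) = tan^2(60.0) = 3
Compute passive force:
Pp = 0.5 * Kp * gamma * H^2
Pp = 0.5 * 3 * 20.8 * 5.4^2
Pp = 909.79 kN/m


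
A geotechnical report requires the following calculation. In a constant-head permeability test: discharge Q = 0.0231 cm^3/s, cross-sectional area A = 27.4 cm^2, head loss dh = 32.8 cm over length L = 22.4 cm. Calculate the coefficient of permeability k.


Result: 0.000576 cm/s

Derivation:
Compute hydraulic gradient:
i = dh / L = 32.8 / 22.4 = 1.46429
Then apply Darcy's law:
k = Q / (A * i)
k = 0.0231 / (27.4 * 1.46429)
k = 0.0231 / 40.1214
k = 0.000576 cm/s


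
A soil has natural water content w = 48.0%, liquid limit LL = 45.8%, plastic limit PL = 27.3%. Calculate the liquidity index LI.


First compute the plasticity index:
PI = LL - PL = 45.8 - 27.3 = 18.5
Then compute the liquidity index:
LI = (w - PL) / PI
LI = (48.0 - 27.3) / 18.5
LI = 1.119


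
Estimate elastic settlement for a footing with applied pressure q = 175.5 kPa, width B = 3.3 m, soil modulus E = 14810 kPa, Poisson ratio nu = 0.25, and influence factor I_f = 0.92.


Using Se = q * B * (1 - nu^2) * I_f / E
1 - nu^2 = 1 - 0.25^2 = 0.9375
Se = 175.5 * 3.3 * 0.9375 * 0.92 / 14810
Se = 0.033728 m
Convert to mm: Se = 0.033728 * 1000 = 33.728 mm


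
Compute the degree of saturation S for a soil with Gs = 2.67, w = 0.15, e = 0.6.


Result: 0.6675

Derivation:
Using S = Gs * w / e
S = 2.67 * 0.15 / 0.6
S = 0.6675


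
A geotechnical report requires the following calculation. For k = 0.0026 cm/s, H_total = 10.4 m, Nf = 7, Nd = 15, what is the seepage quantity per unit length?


Convert k to m/s for unit consistency with H:
k = 0.0026 cm/s = 0.0026 / 100 m/s = 2.6e-05 m/s
Using q = k * H * Nf / Nd
Nf / Nd = 7 / 15 = 0.4667
q = 2.6e-05 * 10.4 * 0.4667
q = 0.0001262 m^3/s per m


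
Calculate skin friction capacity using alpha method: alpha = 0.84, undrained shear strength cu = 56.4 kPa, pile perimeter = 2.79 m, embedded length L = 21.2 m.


Using Qs = alpha * cu * perimeter * L
Qs = 0.84 * 56.4 * 2.79 * 21.2
Qs = 2802.2 kN


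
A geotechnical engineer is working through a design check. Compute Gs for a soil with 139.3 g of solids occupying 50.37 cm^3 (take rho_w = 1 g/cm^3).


Using Gs = m_s / (V_s * rho_w)
Since rho_w = 1 g/cm^3:
Gs = 139.3 / 50.37
Gs = 2.766


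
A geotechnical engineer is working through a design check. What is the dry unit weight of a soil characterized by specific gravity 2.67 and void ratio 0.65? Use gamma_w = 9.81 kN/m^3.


Result: 15.874 kN/m^3

Derivation:
Using gamma_d = Gs * gamma_w / (1 + e)
gamma_d = 2.67 * 9.81 / (1 + 0.65)
gamma_d = 2.67 * 9.81 / 1.65
gamma_d = 15.874 kN/m^3


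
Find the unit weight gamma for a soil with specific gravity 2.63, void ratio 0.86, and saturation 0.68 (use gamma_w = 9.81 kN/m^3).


Using gamma = gamma_w * (Gs + S*e) / (1 + e)
Numerator: Gs + S*e = 2.63 + 0.68*0.86 = 3.2148
Denominator: 1 + e = 1 + 0.86 = 1.86
gamma = 9.81 * 3.2148 / 1.86
gamma = 16.955 kN/m^3


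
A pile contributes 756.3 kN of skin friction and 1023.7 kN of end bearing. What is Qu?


Result: 1780.0 kN

Derivation:
Using Qu = Qf + Qb
Qu = 756.3 + 1023.7
Qu = 1780.0 kN


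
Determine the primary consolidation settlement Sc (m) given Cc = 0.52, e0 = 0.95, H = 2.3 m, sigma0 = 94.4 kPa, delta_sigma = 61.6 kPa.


Using Sc = Cc * H / (1 + e0) * log10((sigma0 + delta_sigma) / sigma0)
Stress ratio = (94.4 + 61.6) / 94.4 = 1.65254
log10(1.65254) = 0.218153
Cc * H / (1 + e0) = 0.52 * 2.3 / (1 + 0.95) = 0.613333
Sc = 0.613333 * 0.218153
Sc = 0.1338 m


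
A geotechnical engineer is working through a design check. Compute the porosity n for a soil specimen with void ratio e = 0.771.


Using the relation n = e / (1 + e)
n = 0.771 / (1 + 0.771)
n = 0.771 / 1.771
n = 0.4353


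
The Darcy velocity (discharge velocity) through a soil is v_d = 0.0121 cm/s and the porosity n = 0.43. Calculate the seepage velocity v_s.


Using v_s = v_d / n
v_s = 0.0121 / 0.43
v_s = 0.02814 cm/s


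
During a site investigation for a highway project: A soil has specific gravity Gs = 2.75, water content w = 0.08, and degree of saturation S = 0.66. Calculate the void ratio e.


Using the relation e = Gs * w / S
e = 2.75 * 0.08 / 0.66
e = 0.3333


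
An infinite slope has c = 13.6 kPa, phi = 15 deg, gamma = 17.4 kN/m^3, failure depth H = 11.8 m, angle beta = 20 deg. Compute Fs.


Result: 0.942

Derivation:
Using Fs = c / (gamma*H*sin(beta)*cos(beta)) + tan(phi)/tan(beta)
Cohesion contribution = 13.6 / (17.4*11.8*sin(20)*cos(20))
Cohesion contribution = 0.206096
Friction contribution = tan(15)/tan(20) = 0.736184
Fs = 0.206096 + 0.736184
Fs = 0.942


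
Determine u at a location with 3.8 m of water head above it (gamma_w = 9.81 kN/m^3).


Using u = gamma_w * h_w
u = 9.81 * 3.8
u = 37.28 kPa


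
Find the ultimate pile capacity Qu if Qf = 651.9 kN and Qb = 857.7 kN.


Using Qu = Qf + Qb
Qu = 651.9 + 857.7
Qu = 1509.6 kN


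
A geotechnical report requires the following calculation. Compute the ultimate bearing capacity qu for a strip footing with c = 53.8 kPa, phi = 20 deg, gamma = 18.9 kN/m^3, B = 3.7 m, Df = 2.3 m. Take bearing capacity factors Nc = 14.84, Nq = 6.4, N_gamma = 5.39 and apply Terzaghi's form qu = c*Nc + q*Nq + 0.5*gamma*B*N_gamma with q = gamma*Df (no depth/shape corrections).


Compute qu = c*Nc + gamma*Df*Nq + 0.5*gamma*B*N_gamma
Term 1: 53.8 * 14.84 = 798.392
Term 2: 18.9 * 2.3 * 6.4 = 278.208
Term 3: 0.5 * 18.9 * 3.7 * 5.39 = 188.46135
qu = 798.392 + 278.208 + 188.46135
qu = 1265.06 kPa


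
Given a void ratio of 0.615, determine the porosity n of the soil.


Result: 0.3808

Derivation:
Using the relation n = e / (1 + e)
n = 0.615 / (1 + 0.615)
n = 0.615 / 1.615
n = 0.3808


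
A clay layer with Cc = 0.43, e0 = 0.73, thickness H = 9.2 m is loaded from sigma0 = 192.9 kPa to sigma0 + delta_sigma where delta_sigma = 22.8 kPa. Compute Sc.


Using Sc = Cc * H / (1 + e0) * log10((sigma0 + delta_sigma) / sigma0)
Stress ratio = (192.9 + 22.8) / 192.9 = 1.1182
log10(1.1182) = 0.0485179
Cc * H / (1 + e0) = 0.43 * 9.2 / (1 + 0.73) = 2.28671
Sc = 2.28671 * 0.0485179
Sc = 0.1109 m


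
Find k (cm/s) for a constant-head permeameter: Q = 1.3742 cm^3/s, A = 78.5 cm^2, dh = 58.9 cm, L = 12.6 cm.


Result: 0.003745 cm/s

Derivation:
Compute hydraulic gradient:
i = dh / L = 58.9 / 12.6 = 4.6746
Then apply Darcy's law:
k = Q / (A * i)
k = 1.3742 / (78.5 * 4.6746)
k = 1.3742 / 366.956
k = 0.003745 cm/s


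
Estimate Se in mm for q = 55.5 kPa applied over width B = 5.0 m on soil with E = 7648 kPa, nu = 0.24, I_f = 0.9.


Result: 30.775 mm

Derivation:
Using Se = q * B * (1 - nu^2) * I_f / E
1 - nu^2 = 1 - 0.24^2 = 0.9424
Se = 55.5 * 5.0 * 0.9424 * 0.9 / 7648
Se = 0.030775 m
Convert to mm: Se = 0.030775 * 1000 = 30.775 mm


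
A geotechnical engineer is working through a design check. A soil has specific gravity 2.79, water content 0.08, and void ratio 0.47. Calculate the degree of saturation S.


Result: 0.4749

Derivation:
Using S = Gs * w / e
S = 2.79 * 0.08 / 0.47
S = 0.4749


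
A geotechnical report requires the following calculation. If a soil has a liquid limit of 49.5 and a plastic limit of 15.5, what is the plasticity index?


Using PI = LL - PL
PI = 49.5 - 15.5
PI = 34.0


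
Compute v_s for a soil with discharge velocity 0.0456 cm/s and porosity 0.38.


Using v_s = v_d / n
v_s = 0.0456 / 0.38
v_s = 0.12 cm/s


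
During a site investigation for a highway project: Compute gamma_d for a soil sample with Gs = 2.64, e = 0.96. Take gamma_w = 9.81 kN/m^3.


Using gamma_d = Gs * gamma_w / (1 + e)
gamma_d = 2.64 * 9.81 / (1 + 0.96)
gamma_d = 2.64 * 9.81 / 1.96
gamma_d = 13.213 kN/m^3


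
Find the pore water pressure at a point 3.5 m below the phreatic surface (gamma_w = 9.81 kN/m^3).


Using u = gamma_w * h_w
u = 9.81 * 3.5
u = 34.34 kPa


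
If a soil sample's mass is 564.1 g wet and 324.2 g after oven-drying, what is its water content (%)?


Using w = (m_wet - m_dry) / m_dry * 100
m_wet - m_dry = 564.1 - 324.2 = 239.9 g
w = 239.9 / 324.2 * 100
w = 74.0 %


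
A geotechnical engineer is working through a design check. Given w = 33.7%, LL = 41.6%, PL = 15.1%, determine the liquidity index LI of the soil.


First compute the plasticity index:
PI = LL - PL = 41.6 - 15.1 = 26.5
Then compute the liquidity index:
LI = (w - PL) / PI
LI = (33.7 - 15.1) / 26.5
LI = 0.702


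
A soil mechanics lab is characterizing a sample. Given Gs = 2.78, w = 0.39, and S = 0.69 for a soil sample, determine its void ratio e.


Using the relation e = Gs * w / S
e = 2.78 * 0.39 / 0.69
e = 1.5713


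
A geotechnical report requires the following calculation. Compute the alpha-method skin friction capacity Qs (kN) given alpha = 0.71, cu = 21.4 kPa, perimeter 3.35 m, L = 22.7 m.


Using Qs = alpha * cu * perimeter * L
Qs = 0.71 * 21.4 * 3.35 * 22.7
Qs = 1155.43 kN


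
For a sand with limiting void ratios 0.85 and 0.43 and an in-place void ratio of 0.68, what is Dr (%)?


Using Dr = (e_max - e) / (e_max - e_min) * 100
e_max - e = 0.85 - 0.68 = 0.17
e_max - e_min = 0.85 - 0.43 = 0.42
Dr = 0.17 / 0.42 * 100
Dr = 40.48 %


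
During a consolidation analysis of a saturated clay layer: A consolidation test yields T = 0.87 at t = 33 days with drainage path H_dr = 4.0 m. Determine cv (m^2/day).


Using cv = T * H_dr^2 / t
H_dr^2 = 4.0^2 = 16.0
cv = 0.87 * 16.0 / 33
cv = 0.42182 m^2/day


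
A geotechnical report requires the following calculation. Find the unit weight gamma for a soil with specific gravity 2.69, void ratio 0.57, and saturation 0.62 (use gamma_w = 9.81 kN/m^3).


Result: 19.016 kN/m^3

Derivation:
Using gamma = gamma_w * (Gs + S*e) / (1 + e)
Numerator: Gs + S*e = 2.69 + 0.62*0.57 = 3.0434
Denominator: 1 + e = 1 + 0.57 = 1.57
gamma = 9.81 * 3.0434 / 1.57
gamma = 19.016 kN/m^3


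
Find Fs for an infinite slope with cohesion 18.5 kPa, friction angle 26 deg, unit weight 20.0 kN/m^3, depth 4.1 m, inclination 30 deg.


Using Fs = c / (gamma*H*sin(beta)*cos(beta)) + tan(phi)/tan(beta)
Cohesion contribution = 18.5 / (20.0*4.1*sin(30)*cos(30))
Cohesion contribution = 0.521023
Friction contribution = tan(26)/tan(30) = 0.844778
Fs = 0.521023 + 0.844778
Fs = 1.366


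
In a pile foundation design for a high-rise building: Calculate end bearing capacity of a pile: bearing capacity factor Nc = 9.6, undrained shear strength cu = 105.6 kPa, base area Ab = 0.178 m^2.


Result: 180.45 kN

Derivation:
Using Qb = Nc * cu * Ab
Qb = 9.6 * 105.6 * 0.178
Qb = 180.45 kN


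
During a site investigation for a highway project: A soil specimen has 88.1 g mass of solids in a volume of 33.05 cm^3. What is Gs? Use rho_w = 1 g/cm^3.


Using Gs = m_s / (V_s * rho_w)
Since rho_w = 1 g/cm^3:
Gs = 88.1 / 33.05
Gs = 2.666


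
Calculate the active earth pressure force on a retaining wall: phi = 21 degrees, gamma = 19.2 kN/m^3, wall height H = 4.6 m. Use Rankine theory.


Compute active earth pressure coefficient:
Ka = tan^2(45 - phi/2) = tan^2(34.5) = 0.472355
Compute active force:
Pa = 0.5 * Ka * gamma * H^2
Pa = 0.5 * 0.472355 * 19.2 * 4.6^2
Pa = 95.95 kN/m


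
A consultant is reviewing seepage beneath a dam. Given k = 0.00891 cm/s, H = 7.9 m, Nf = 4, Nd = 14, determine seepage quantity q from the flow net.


Convert k to m/s for unit consistency with H:
k = 0.00891 cm/s = 0.00891 / 100 m/s = 8.91e-05 m/s
Using q = k * H * Nf / Nd
Nf / Nd = 4 / 14 = 0.2857
q = 8.91e-05 * 7.9 * 0.2857
q = 0.0002011 m^3/s per m


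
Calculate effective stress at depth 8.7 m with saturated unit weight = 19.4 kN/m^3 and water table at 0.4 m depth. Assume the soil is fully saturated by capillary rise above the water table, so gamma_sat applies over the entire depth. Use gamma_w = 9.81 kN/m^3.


Total stress = gamma_sat * depth
sigma = 19.4 * 8.7 = 168.78 kPa
Pore water pressure u = gamma_w * (depth - d_wt)
u = 9.81 * (8.7 - 0.4) = 81.423 kPa
Effective stress = sigma - u
sigma' = 168.78 - 81.423 = 87.36 kPa


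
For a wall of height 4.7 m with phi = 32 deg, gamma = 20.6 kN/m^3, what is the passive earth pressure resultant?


Compute passive earth pressure coefficient:
Kp = tan^2(45 + phi/2) = tan^2(61.0) = 3.254588
Compute passive force:
Pp = 0.5 * Kp * gamma * H^2
Pp = 0.5 * 3.254588 * 20.6 * 4.7^2
Pp = 740.51 kN/m


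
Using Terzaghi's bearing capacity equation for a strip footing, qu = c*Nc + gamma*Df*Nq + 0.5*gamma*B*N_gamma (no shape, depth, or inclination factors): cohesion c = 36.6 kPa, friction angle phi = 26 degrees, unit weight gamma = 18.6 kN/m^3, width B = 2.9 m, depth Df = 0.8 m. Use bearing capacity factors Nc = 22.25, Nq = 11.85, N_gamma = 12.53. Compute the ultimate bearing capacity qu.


Result: 1328.61 kPa

Derivation:
Compute qu = c*Nc + gamma*Df*Nq + 0.5*gamma*B*N_gamma
Term 1: 36.6 * 22.25 = 814.35
Term 2: 18.6 * 0.8 * 11.85 = 176.328
Term 3: 0.5 * 18.6 * 2.9 * 12.53 = 337.9341
qu = 814.35 + 176.328 + 337.9341
qu = 1328.61 kPa
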